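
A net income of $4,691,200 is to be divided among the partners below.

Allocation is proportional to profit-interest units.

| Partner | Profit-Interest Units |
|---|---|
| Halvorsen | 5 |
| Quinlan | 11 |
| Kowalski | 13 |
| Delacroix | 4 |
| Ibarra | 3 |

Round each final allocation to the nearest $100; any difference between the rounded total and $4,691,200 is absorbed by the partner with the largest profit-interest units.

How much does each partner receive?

Halvorsen: $651,600; Quinlan: $1,433,400; Kowalski: $1,694,100; Delacroix: $521,200; Ibarra: $390,900

Profit-interest units total: 36.
Proportional shares: Halvorsen 5/36 × $4,691,200 = 651,555.56; Quinlan 11/36 × $4,691,200 = 1,433,422.22; Kowalski 13/36 × $4,691,200 = 1,694,044.44; Delacroix 4/36 × $4,691,200 = 521,244.44; Ibarra 3/36 × $4,691,200 = 390,933.33.
At nearest $100: Halvorsen $651,600; Quinlan $1,433,400; Kowalski $1,694,000; Delacroix $521,200; Ibarra $390,900. Sum = $4,691,100.
Difference $4,691,200 − $4,691,100 = +$100 applied to largest profit-interest units (Kowalski): Kowalski becomes $1,694,100.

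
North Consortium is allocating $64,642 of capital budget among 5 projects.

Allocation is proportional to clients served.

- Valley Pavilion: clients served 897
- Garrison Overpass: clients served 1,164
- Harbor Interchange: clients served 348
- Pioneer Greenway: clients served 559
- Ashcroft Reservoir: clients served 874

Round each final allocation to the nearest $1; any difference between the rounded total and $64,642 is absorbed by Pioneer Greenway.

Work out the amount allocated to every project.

Valley Pavilion: $15,092 | Garrison Overpass: $19,584 | Harbor Interchange: $5,855 | Pioneer Greenway: $9,406 | Ashcroft Reservoir: $14,705

Sum of clients served: 3,842.
Raw shares: Valley Pavilion 897/3,842 × $64,642 = 15,092.11; Garrison Overpass 1,164/3,842 × $64,642 = 19,584.41; Harbor Interchange 348/3,842 × $64,642 = 5,855.13; Pioneer Greenway 559/3,842 × $64,642 = 9,405.23; Ashcroft Reservoir 874/3,842 × $64,642 = 14,705.13.
After rounding ($1): Valley Pavilion $15,092; Garrison Overpass $19,584; Harbor Interchange $5,855; Pioneer Greenway $9,405; Ashcroft Reservoir $14,705. Sum = $64,641.
Difference $64,642 − $64,641 = +$1 applied to Pioneer Greenway: Pioneer Greenway becomes $9,406.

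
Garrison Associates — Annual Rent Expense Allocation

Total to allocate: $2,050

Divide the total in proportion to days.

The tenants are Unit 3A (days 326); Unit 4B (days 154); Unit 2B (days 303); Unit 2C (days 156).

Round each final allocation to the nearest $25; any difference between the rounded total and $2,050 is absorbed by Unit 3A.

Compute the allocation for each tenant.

Unit 3A: $725 | Unit 4B: $325 | Unit 2B: $650 | Unit 2C: $350

Combined days = 939.
Raw shares: Unit 3A 326/939 × $2,050 = 711.71; Unit 4B 154/939 × $2,050 = 336.21; Unit 2B 303/939 × $2,050 = 661.50; Unit 2C 156/939 × $2,050 = 340.58.
After rounding ($25): Unit 3A $700; Unit 4B $325; Unit 2B $650; Unit 2C $350. Sum = $2,025.
Difference $2,050 − $2,025 = +$25 applied to Unit 3A: Unit 3A becomes $725.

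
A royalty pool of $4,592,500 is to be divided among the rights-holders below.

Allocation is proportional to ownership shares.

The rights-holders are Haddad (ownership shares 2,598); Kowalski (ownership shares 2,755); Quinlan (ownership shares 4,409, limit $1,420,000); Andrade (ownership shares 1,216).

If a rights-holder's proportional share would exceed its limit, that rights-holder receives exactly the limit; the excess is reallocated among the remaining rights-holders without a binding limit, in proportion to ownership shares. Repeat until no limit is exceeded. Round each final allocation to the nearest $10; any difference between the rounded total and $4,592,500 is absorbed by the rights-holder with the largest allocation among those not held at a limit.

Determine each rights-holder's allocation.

Combined ownership shares = 10,978.
Pro-rata shares before constraints: Haddad 1,086,838.68; Kowalski 1,152,517.54; Quinlan 1,844,446.39; Andrade 508,697.39.
Cap binds for Quinlan ($1,420,000); balance $3,172,500 reallocated over remaining ownership shares 6,569.
Redistributed shares: Haddad 1,254,704.67 → $1,254,700; Kowalski 1,330,527.86 → $1,330,530; Andrade 587,267.47 → $587,270.

Haddad: $1,254,700 | Kowalski: $1,330,530 | Quinlan: $1,420,000 | Andrade: $587,270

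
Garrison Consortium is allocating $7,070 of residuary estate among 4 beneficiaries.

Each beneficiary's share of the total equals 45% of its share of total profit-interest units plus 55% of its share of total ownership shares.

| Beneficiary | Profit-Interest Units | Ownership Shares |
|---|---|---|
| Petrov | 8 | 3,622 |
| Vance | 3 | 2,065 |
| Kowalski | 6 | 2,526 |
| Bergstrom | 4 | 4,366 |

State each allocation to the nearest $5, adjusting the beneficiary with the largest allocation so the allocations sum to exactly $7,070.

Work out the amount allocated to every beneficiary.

Profit-interest units total 21; ownership shares total 12,579.
Composite weights (45% profit-interest units + 55% ownership shares): Petrov 0.3298; Vance 0.1546; Kowalski 0.2390; Bergstrom 0.2766.
Unrounded shares: Petrov 2,331.66; Vance 1,092.85; Kowalski 1,689.85; Bergstrom 1,955.65.
Rounded to nearest $5: Petrov $2,330; Vance $1,095; Kowalski $1,690; Bergstrom $1,955. Sum = $7,070.
No rounding difference to absorb.

Petrov: $2,330 · Vance: $1,095 · Kowalski: $1,690 · Bergstrom: $1,955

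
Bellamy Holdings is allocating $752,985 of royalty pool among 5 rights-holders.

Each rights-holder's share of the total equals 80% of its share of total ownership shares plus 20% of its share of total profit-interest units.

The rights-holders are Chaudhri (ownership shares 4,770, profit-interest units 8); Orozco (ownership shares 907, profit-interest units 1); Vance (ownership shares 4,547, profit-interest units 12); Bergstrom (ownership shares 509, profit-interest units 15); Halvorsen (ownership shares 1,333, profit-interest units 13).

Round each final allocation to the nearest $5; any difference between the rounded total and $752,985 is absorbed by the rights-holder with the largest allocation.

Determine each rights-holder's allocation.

Chaudhri: $262,725; Orozco: $48,355; Vance: $263,885; Bergstrom: $71,515; Halvorsen: $106,505

Ownership shares total 12,066; profit-interest units total 49.
Combined weights (80% ownership shares + 20% profit-interest units): Chaudhri 0.3489; Orozco 0.0642; Vance 0.3505; Bergstrom 0.0950; Halvorsen 0.1414.
Unrounded shares: Chaudhri 262,726.73; Orozco 48,354.85; Vance 263,887.22; Bergstrom 71,512.65; Halvorsen 106,503.55.
After rounding ($5): Chaudhri $262,725; Orozco $48,355; Vance $263,885; Bergstrom $71,515; Halvorsen $106,505. Sum = $752,985.
No rounding difference to absorb.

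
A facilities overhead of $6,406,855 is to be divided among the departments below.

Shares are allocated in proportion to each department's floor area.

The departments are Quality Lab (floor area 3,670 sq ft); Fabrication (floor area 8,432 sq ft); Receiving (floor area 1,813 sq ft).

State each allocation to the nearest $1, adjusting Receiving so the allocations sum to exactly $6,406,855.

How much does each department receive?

Quality Lab: $1,689,771 | Fabrication: $3,882,329 | Receiving: $834,755

Combined floor area = 13,915.
Unrounded shares: Quality Lab 3,670/13,915 × $6,406,855 = 1,689,770.60; Fabrication 8,432/13,915 × $6,406,855 = 3,882,328.52; Receiving 1,813/13,915 × $6,406,855 = 834,755.88.
After rounding ($1): Quality Lab $1,689,771; Fabrication $3,882,329; Receiving $834,756. Sum = $6,406,856.
Difference $6,406,855 − $6,406,856 = −$1 applied to Receiving: Receiving becomes $834,755.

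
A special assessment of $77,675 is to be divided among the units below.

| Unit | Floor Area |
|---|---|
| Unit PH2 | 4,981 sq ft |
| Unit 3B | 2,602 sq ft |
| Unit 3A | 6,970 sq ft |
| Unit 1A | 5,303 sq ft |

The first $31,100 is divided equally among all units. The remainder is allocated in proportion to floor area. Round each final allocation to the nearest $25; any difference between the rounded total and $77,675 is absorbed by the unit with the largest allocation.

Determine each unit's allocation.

Unit PH2: $19,450 | Unit 3B: $13,875 | Unit 3A: $24,125 | Unit 1A: $20,225

First tranche $31,100 split equally: $7,775 each.
Remainder $46,575 by floor area (total 19,856): Unit PH2 11,683.63 → $11,675; Unit 3B 6,103.35 → $6,100; Unit 3A 16,349.10 → $16,350; Unit 1A 12,438.92 → $12,450.
Totals: Unit PH2 $7,775 + $11,675 = $19,450; Unit 3B $7,775 + $6,100 = $13,875; Unit 3A $7,775 + $16,350 = $24,125; Unit 1A $7,775 + $12,450 = $20,225.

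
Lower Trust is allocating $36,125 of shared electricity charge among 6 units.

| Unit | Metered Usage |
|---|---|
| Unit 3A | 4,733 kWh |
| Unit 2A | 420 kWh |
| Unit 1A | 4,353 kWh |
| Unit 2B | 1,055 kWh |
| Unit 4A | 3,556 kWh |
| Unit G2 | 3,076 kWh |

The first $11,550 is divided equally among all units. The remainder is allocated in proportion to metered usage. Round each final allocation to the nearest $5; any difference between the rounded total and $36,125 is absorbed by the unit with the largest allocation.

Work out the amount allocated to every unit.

Unit 3A: $8,690 | Unit 2A: $2,525 | Unit 1A: $8,145 | Unit 2B: $3,435 | Unit 4A: $7,010 | Unit G2: $6,320

$11,550 shared equally gives $1,925 per unit.
Remainder $24,575 by metered usage (total 17,193): Unit 3A 6,765.16 → $6,765; Unit 2A 600.33 → $600; Unit 1A 6,222.01 → $6,220; Unit 2B 1,507.98 → $1,510; Unit 4A 5,082.81 → $5,085; Unit G2 4,396.71 → $4,395.
Totals: Unit 3A $1,925 + $6,765 = $8,690; Unit 2A $1,925 + $600 = $2,525; Unit 1A $1,925 + $6,220 = $8,145; Unit 2B $1,925 + $1,510 = $3,435; Unit 4A $1,925 + $5,085 = $7,010; Unit G2 $1,925 + $4,395 = $6,320.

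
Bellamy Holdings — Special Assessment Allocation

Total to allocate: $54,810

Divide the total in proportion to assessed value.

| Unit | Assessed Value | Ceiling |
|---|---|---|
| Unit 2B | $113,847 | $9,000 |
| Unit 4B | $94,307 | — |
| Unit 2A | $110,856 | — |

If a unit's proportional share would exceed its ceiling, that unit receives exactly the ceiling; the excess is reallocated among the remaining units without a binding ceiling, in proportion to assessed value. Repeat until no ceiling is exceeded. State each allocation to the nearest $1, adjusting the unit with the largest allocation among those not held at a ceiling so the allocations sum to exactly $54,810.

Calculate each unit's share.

Assessed value total: 319,010.
Unconstrained shares: Unit 2B 19,560.37; Unit 4B 16,203.15; Unit 2A 19,046.48.
Held at cap: Unit 2B ($9,000); residual $45,810 reallocated over remaining assessed value 205,163.
Remaining shares: Unit 4B 21,057.42 → $21,057; Unit 2A 24,752.58 → $24,753.

Unit 2B: $9,000 · Unit 4B: $21,057 · Unit 2A: $24,753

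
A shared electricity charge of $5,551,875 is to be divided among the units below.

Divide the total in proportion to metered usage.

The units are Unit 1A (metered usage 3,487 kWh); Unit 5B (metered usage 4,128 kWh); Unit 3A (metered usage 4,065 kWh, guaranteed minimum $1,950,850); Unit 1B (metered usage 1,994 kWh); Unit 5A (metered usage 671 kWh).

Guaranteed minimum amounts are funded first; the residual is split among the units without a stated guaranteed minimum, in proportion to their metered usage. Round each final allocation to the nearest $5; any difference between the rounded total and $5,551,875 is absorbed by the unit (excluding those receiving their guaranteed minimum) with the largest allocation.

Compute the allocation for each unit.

Guaranteed amounts: Unit 3A $1,950,850. Remaining pool $3,601,025.
Remaining pool split over remaining metered usage 10,280: Unit 1A 1,221,476.09 → $1,221,475; Unit 5B 1,446,014.71 → $1,446,015; Unit 1B 698,486.76 → $698,485; Unit 5A 235,047.45 → $235,045.
Rounding difference +$5 applied to Unit 5B → $1,446,020.

Unit 1A: $1,221,475 · Unit 5B: $1,446,020 · Unit 3A: $1,950,850 · Unit 1B: $698,485 · Unit 5A: $235,045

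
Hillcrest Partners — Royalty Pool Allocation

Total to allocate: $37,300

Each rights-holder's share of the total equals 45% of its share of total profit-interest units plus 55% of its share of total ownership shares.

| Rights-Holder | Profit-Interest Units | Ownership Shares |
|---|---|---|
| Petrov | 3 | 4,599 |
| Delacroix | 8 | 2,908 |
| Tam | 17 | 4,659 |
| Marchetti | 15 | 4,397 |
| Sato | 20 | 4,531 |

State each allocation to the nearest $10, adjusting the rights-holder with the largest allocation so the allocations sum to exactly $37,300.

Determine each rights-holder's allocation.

Totals — profit-interest units 63, ownership shares 21,094.
Blended shares (45% profit-interest units + 55% ownership shares): Petrov 0.1413; Delacroix 0.1330; Tam 0.2429; Marchetti 0.2218; Sato 0.2610.
Proportional shares: Petrov 5,272.05; Delacroix 4,959.61; Tam 9,060.40; Marchetti 8,272.74; Sato 9,735.20.
Rounded to nearest $10: Petrov $5,270; Delacroix $4,960; Tam $9,060; Marchetti $8,270; Sato $9,740. Sum = $37,300.
Rounded total matches; no reconciliation needed.

Petrov: $5,270 | Delacroix: $4,960 | Tam: $9,060 | Marchetti: $8,270 | Sato: $9,740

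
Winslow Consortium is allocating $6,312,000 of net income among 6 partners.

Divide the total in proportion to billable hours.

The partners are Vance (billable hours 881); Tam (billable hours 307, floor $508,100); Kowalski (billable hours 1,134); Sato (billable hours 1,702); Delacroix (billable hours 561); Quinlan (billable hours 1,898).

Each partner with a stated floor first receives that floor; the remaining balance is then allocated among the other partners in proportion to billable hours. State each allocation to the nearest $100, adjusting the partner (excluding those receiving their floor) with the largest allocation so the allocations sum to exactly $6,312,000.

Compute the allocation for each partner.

Fund the minimums — Tam $508,100. Residual $5,803,900.
Residual split over remaining billable hours 6,176: Vance 827,920.32 → $827,900; Kowalski 1,065,677.23 → $1,065,700; Sato 1,599,455.60 → $1,599,500; Delacroix 527,200.11 → $527,200; Quinlan 1,783,646.73 → $1,783,600.

Vance: $827,900; Tam: $508,100; Kowalski: $1,065,700; Sato: $1,599,500; Delacroix: $527,200; Quinlan: $1,783,600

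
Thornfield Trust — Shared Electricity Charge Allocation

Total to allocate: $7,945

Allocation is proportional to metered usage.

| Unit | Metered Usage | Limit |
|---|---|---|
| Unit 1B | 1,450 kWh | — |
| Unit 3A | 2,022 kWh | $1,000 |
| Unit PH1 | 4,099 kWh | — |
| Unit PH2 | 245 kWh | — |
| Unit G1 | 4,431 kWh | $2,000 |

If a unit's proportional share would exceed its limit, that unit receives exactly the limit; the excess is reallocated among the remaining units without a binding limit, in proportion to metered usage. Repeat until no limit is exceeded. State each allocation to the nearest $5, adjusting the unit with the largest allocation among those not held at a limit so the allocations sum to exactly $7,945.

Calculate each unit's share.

Unit 1B: $1,240; Unit 3A: $1,000; Unit PH1: $3,495; Unit PH2: $210; Unit G1: $2,000

Metered usage total: 12,247.
Unconstrained shares: Unit 1B 940.66; Unit 3A 1,311.73; Unit PH1 2,659.15; Unit PH2 158.94; Unit G1 2,874.52.
Held at cap: Unit 3A ($1,000), Unit G1 ($2,000); residual $4,945 reallocated over remaining metered usage 5,794.
Shares after redistribution: Unit 1B 1,237.53 → $1,240; Unit PH1 3,498.37 → $3,500; Unit PH2 209.10 → $210.
Rounding difference −$5 applied to Unit PH1 → $3,495.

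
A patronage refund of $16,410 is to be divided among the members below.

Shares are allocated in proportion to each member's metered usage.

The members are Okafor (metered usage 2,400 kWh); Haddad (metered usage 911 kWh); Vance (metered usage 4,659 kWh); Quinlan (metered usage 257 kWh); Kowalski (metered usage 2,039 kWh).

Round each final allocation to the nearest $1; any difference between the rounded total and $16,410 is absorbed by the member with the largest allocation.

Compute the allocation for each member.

Metered usage total: 10,266.
Unrounded shares: Okafor 2,400/10,266 × $16,410 = 3,836.35; Haddad 911/10,266 × $16,410 = 1,456.22; Vance 4,659/10,266 × $16,410 = 7,447.32; Quinlan 257/10,266 × $16,410 = 410.81; Kowalski 2,039/10,266 × $16,410 = 3,259.30.
At nearest $1: Okafor $3,836; Haddad $1,456; Vance $7,447; Quinlan $411; Kowalski $3,259. Sum = $16,409.
Difference $16,410 − $16,409 = +$1 applied to largest allocation (Vance): Vance becomes $7,448.

Okafor: $3,836; Haddad: $1,456; Vance: $7,448; Quinlan: $411; Kowalski: $3,259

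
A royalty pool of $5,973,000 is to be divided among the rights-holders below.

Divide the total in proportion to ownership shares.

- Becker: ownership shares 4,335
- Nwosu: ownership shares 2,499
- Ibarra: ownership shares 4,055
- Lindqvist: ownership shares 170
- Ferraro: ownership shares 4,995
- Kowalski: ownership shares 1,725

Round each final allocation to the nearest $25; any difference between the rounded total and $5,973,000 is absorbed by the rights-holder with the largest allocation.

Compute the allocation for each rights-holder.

Combined ownership shares = 17,779.
Proportional shares: Becker 4,335/17,779 × $5,973,000 = 1,456,378.59; Nwosu 2,499/17,779 × $5,973,000 = 839,559.42; Ibarra 4,055/17,779 × $5,973,000 = 1,362,310.31; Lindqvist 170/17,779 × $5,973,000 = 57,112.89; Ferraro 4,995/17,779 × $5,973,000 = 1,678,110.97; Kowalski 1,725/17,779 × $5,973,000 = 579,527.81.
Rounded to nearest $25: Becker $1,456,375; Nwosu $839,550; Ibarra $1,362,300; Lindqvist $57,125; Ferraro $1,678,100; Kowalski $579,525. Sum = $5,972,975.
Difference $5,973,000 − $5,972,975 = +$25 applied to largest allocation (Ferraro): Ferraro becomes $1,678,125.

Becker: $1,456,375; Nwosu: $839,550; Ibarra: $1,362,300; Lindqvist: $57,125; Ferraro: $1,678,125; Kowalski: $579,525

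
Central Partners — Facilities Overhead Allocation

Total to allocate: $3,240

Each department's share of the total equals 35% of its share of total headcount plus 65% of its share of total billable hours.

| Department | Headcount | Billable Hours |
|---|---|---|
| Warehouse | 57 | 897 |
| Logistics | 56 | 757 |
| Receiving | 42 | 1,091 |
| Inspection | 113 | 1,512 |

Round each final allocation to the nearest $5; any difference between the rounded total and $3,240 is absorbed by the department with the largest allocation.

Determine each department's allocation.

Warehouse: $685; Logistics: $610; Receiving: $715; Inspection: $1,230

Headcount total 268; billable hours total 4,257.
Composite weights (35% headcount + 65% billable hours): Warehouse 0.2114; Logistics 0.1887; Receiving 0.2214; Inspection 0.3784.
Unrounded shares: Warehouse 684.95; Logistics 611.45; Receiving 717.45; Inspection 1,226.15.
At nearest $5: Warehouse $685; Logistics $610; Receiving $715; Inspection $1,225. Sum = $3,235.
Difference $3,240 − $3,235 = +$5 applied to largest allocation (Inspection): Inspection becomes $1,230.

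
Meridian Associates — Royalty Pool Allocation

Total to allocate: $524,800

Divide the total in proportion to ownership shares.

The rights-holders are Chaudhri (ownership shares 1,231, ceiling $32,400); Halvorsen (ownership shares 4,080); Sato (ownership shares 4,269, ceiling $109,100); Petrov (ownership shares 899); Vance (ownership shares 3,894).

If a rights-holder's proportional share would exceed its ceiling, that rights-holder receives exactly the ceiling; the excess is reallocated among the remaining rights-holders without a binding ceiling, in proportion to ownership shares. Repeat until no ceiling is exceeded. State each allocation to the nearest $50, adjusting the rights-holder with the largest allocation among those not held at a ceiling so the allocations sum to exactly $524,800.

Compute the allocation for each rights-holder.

Combined ownership shares = 14,373.
Pro-rata shares before constraints: Chaudhri 44,947.39; Halvorsen 148,972.66; Sato 155,873.60; Petrov 32,825.10; Vance 142,181.26.
Held at cap: Chaudhri ($32,400), Sato ($109,100); residual $383,300 reallocated over remaining ownership shares 8,873.
Remaining shares: Halvorsen 176,249.75 → $176,250; Petrov 38,835.42 → $38,850; Vance 168,214.83 → $168,200.

Chaudhri: $32,400 | Halvorsen: $176,250 | Sato: $109,100 | Petrov: $38,850 | Vance: $168,200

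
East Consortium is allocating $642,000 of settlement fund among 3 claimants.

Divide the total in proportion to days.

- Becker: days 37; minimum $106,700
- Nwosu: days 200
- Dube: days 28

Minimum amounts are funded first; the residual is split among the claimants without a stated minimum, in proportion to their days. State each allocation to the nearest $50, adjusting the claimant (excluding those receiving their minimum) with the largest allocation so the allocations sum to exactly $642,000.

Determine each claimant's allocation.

Guaranteed amounts: Becker $106,700. Residual $535,300.
Residual split over remaining days 228: Nwosu 469,561.40 → $469,550; Dube 65,738.60 → $65,750.

Becker: $106,700 · Nwosu: $469,550 · Dube: $65,750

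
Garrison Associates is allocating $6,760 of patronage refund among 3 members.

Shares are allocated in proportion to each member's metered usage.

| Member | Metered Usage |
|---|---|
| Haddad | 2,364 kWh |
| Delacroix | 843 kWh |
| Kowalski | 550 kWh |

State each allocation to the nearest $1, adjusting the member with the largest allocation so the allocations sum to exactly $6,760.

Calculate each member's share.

Haddad: $4,253 | Delacroix: $1,517 | Kowalski: $990

Metered usage total: 3,757.
Proportional shares: Haddad 2,364/3,757 × $6,760 = 4,253.56; Delacroix 843/3,757 × $6,760 = 1,516.82; Kowalski 550/3,757 × $6,760 = 989.62.
At nearest $1: Haddad $4,254; Delacroix $1,517; Kowalski $990. Sum = $6,761.
Difference $6,760 − $6,761 = −$1 applied to largest allocation (Haddad): Haddad becomes $4,253.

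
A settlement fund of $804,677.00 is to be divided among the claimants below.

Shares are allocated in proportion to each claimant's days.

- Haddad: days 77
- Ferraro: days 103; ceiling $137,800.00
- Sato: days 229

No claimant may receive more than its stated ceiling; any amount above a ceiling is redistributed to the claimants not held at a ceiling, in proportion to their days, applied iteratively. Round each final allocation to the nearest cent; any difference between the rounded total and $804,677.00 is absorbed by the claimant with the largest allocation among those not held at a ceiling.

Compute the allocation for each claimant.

Combined days = 409.
Proportional shares (ignoring caps): Haddad 151,491.7579; Ferraro 202,644.8191; Sato 450,540.4230.
Cap binds for Ferraro ($137,800.00); residual $666,877.00 reallocated over remaining days 306.
Redistributed shares: Haddad 167,808.9183 → $167,808.92; Sato 499,068.0817 → $499,068.08.

Haddad: $167,808.92 · Ferraro: $137,800.00 · Sato: $499,068.08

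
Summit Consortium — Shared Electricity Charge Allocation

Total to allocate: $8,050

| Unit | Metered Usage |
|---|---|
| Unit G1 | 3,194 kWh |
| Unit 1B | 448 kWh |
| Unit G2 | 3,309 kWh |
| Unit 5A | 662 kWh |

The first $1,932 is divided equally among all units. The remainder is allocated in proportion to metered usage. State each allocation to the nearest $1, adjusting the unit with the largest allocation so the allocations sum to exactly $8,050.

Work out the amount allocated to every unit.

Equal tier: $1,932 ÷ 4 = $483 apiece.
Remainder $6,118 by metered usage (total 7,613): Unit G1 2,566.78 → $2,567; Unit 1B 360.02 → $360; Unit G2 2,659.20 → $2,659; Unit 5A 532.00 → $532.
Totals: Unit G1 $483 + $2,567 = $3,050; Unit 1B $483 + $360 = $843; Unit G2 $483 + $2,659 = $3,142; Unit 5A $483 + $532 = $1,015.

Unit G1: $3,050 · Unit 1B: $843 · Unit G2: $3,142 · Unit 5A: $1,015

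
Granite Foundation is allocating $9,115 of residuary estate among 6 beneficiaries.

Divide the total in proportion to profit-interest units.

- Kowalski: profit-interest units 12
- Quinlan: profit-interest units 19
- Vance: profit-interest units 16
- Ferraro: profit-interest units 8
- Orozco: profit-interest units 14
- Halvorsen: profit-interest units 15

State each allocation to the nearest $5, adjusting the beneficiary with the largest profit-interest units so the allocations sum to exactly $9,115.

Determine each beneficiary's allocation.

Kowalski: $1,300; Quinlan: $2,060; Vance: $1,735; Ferraro: $870; Orozco: $1,520; Halvorsen: $1,630

Sum of profit-interest units: 12 + 19 + 16 + 8 + 14 + 15 = 84.
Raw shares: Kowalski 1,302.14; Quinlan 2,061.73; Vance 1,736.19; Ferraro 868.10; Orozco 1,519.17; Halvorsen 1,627.68.
At nearest $5: Kowalski $1,300; Quinlan $2,060; Vance $1,735; Ferraro $870; Orozco $1,520; Halvorsen $1,630. Sum = $9,115.
Rounded total matches; no reconciliation needed.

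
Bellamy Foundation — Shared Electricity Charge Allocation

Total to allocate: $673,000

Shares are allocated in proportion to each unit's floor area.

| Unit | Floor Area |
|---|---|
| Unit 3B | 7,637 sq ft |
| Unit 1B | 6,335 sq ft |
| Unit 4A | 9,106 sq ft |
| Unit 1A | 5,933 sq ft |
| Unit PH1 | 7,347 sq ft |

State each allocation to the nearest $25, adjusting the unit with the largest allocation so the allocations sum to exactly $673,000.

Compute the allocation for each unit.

Unit 3B: $141,375; Unit 1B: $117,275; Unit 4A: $168,525; Unit 1A: $109,825; Unit PH1: $136,000

Combined floor area = 36,358.
Pro-rata amounts: Unit 3B 7,637/36,358 × $673,000 = 141,363.69; Unit 1B 6,335/36,358 × $673,000 = 117,263.19; Unit 4A 9,106/36,358 × $673,000 = 168,555.42; Unit 1A 5,933/36,358 × $673,000 = 109,822.02; Unit PH1 7,347/36,358 × $673,000 = 135,995.68.
At nearest $25: Unit 3B $141,375; Unit 1B $117,275; Unit 4A $168,550; Unit 1A $109,825; Unit PH1 $136,000. Sum = $673,025.
Difference $673,000 − $673,025 = −$25 applied to largest allocation (Unit 4A): Unit 4A becomes $168,525.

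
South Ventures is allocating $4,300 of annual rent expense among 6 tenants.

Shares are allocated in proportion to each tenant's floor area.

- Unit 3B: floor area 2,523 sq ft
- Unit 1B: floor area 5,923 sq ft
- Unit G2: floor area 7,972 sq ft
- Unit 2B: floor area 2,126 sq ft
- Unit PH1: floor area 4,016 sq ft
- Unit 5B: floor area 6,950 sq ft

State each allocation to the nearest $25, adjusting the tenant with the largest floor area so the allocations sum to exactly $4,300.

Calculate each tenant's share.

Unit 3B: $375 · Unit 1B: $875 · Unit G2: $1,150 · Unit 2B: $300 · Unit PH1: $575 · Unit 5B: $1,025

Sum of floor area: 2,523 + 5,923 + 7,972 + 2,126 + 4,016 + 6,950 = 29,510.
Pro-rata amounts: Unit 3B 367.63; Unit 1B 863.06; Unit G2 1,161.63; Unit 2B 309.79; Unit PH1 585.18; Unit 5B 1,012.71.
At nearest $25: Unit 3B $375; Unit 1B $875; Unit G2 $1,150; Unit 2B $300; Unit PH1 $575; Unit 5B $1,025. Sum = $4,300.
Sum already equals the total — no adjustment.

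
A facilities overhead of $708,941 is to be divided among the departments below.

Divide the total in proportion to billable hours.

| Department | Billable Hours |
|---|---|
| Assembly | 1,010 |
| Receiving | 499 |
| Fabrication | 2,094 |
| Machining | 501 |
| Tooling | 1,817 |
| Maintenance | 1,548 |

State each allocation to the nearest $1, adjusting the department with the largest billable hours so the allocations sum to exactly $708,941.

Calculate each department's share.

Assembly: $95,867; Receiving: $47,364; Fabrication: $198,757; Machining: $47,554; Tooling: $172,466; Maintenance: $146,933

Sum of billable hours: 7,469.
Unrounded shares: Assembly 1,010/7,469 × $708,941 = 95,866.97; Receiving 499/7,469 × $708,941 = 47,363.98; Fabrication 2,094/7,469 × $708,941 = 198,757.86; Machining 501/7,469 × $708,941 = 47,553.81; Tooling 1,817/7,469 × $708,941 = 172,465.63; Maintenance 1,548/7,469 × $708,941 = 146,932.74.
At nearest $1: Assembly $95,867; Receiving $47,364; Fabrication $198,758; Machining $47,554; Tooling $172,466; Maintenance $146,933. Sum = $708,942.
Difference $708,941 − $708,942 = −$1 applied to largest billable hours (Fabrication): Fabrication becomes $198,757.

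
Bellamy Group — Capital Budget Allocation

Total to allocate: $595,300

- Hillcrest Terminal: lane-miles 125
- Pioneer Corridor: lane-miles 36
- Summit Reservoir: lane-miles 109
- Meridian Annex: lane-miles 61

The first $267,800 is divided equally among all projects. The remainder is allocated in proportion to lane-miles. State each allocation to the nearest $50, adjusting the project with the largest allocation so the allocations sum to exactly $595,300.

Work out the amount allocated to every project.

First tranche $267,800 split equally: $66,950 each.
Remainder $327,500 by lane-miles (total 331): Hillcrest Terminal 123,678.25 → $123,700; Pioneer Corridor 35,619.34 → $35,600; Summit Reservoir 107,847.43 → $107,850; Meridian Annex 60,354.98 → $60,350.
Totals: Hillcrest Terminal $66,950 + $123,700 = $190,650; Pioneer Corridor $66,950 + $35,600 = $102,550; Summit Reservoir $66,950 + $107,850 = $174,800; Meridian Annex $66,950 + $60,350 = $127,300.

Hillcrest Terminal: $190,650; Pioneer Corridor: $102,550; Summit Reservoir: $174,800; Meridian Annex: $127,300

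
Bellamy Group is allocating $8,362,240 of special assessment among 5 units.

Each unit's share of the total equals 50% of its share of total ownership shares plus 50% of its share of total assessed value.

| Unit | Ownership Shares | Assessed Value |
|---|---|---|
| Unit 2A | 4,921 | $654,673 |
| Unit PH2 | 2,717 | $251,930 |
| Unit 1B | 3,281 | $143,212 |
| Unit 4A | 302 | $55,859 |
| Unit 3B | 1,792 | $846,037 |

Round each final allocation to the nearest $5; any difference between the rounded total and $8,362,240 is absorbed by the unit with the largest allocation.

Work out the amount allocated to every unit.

Unit 2A: $2,983,635 · Unit PH2: $1,412,685 · Unit 1B: $1,360,995 · Unit 4A: $216,700 · Unit 3B: $2,388,225

Totals — ownership shares 13,013, assessed value 1,951,711.
Blended shares (50% ownership shares + 50% assessed value): Unit 2A 0.3568; Unit PH2 0.1689; Unit 1B 0.1628; Unit 4A 0.0259; Unit 3B 0.2856.
Unrounded shares: Unit 2A 2,983,629.34; Unit PH2 1,412,686.80; Unit 1B 1,360,997.00; Unit 4A 216,699.46; Unit 3B 2,388,227.39.
At nearest $5: Unit 2A $2,983,630; Unit PH2 $1,412,685; Unit 1B $1,360,995; Unit 4A $216,700; Unit 3B $2,388,225. Sum = $8,362,235.
Difference $8,362,240 − $8,362,235 = +$5 applied to largest allocation (Unit 2A): Unit 2A becomes $2,983,635.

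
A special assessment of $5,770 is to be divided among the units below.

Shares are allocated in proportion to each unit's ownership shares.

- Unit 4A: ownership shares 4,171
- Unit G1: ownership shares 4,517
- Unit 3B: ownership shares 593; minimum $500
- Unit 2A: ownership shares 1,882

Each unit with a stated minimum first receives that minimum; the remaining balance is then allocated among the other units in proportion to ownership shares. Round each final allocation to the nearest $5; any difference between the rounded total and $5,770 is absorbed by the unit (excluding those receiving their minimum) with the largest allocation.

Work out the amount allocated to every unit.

Guaranteed amounts: Unit 3B $500. Remaining pool $5,270.
Remaining pool split over remaining ownership shares 10,570: Unit 4A 2,079.58 → $2,080; Unit G1 2,252.09 → $2,250; Unit 2A 938.33 → $940.

Unit 4A: $2,080 · Unit G1: $2,250 · Unit 3B: $500 · Unit 2A: $940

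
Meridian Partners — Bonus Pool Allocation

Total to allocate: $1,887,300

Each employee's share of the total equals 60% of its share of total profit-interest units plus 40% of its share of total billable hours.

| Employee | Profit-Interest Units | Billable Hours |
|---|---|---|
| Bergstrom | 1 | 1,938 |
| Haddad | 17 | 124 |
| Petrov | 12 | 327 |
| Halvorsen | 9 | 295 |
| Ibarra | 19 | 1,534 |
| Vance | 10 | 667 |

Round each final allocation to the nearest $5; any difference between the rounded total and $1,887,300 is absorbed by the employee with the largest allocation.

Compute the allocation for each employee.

Bergstrom: $316,150; Haddad: $302,260; Petrov: $250,365; Halvorsen: $195,465; Ibarra: $553,455; Vance: $269,605

Profit-interest units total 68; billable hours total 4,885.
Blended shares (60% profit-interest units + 40% billable hours): Bergstrom 0.1675; Haddad 0.1602; Petrov 0.1327; Halvorsen 0.1036; Ibarra 0.2933; Vance 0.1429.
Unrounded shares: Bergstrom 316,148.03; Haddad 302,257.76; Petrov 250,365.82; Halvorsen 195,462.65; Ibarra 553,462.17; Vance 269,603.57.
After rounding ($5): Bergstrom $316,150; Haddad $302,260; Petrov $250,365; Halvorsen $195,465; Ibarra $553,460; Vance $269,605. Sum = $1,887,305.
Difference $1,887,300 − $1,887,305 = −$5 applied to largest allocation (Ibarra): Ibarra becomes $553,455.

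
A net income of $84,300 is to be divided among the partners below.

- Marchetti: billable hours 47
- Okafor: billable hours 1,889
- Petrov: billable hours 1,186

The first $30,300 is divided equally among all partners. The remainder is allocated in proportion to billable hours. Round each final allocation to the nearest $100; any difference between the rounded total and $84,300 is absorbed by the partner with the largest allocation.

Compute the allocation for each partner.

First tranche $30,300 split equally: $10,100 each.
Remainder $54,000 by billable hours (total 3,122): Marchetti 812.94 → $800; Okafor 32,673.29 → $32,700; Petrov 20,513.77 → $20,500.
Totals: Marchetti $10,100 + $800 = $10,900; Okafor $10,100 + $32,700 = $42,800; Petrov $10,100 + $20,500 = $30,600.

Marchetti: $10,900 | Okafor: $42,800 | Petrov: $30,600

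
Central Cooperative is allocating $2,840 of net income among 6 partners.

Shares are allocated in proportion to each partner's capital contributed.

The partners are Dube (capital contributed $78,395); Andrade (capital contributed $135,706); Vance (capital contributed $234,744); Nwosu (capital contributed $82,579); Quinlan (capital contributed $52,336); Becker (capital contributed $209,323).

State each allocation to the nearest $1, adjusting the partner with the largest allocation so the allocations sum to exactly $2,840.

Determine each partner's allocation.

Sum of capital contributed: 793,083.
Unrounded shares: Dube 78,395/793,083 × $2,840 = 280.73; Andrade 135,706/793,083 × $2,840 = 485.96; Vance 234,744/793,083 × $2,840 = 840.61; Nwosu 82,579/793,083 × $2,840 = 295.71; Quinlan 52,336/793,083 × $2,840 = 187.41; Becker 209,323/793,083 × $2,840 = 749.58.
Rounded to nearest $1: Dube $281; Andrade $486; Vance $841; Nwosu $296; Quinlan $187; Becker $750. Sum = $2,841.
Difference $2,840 − $2,841 = −$1 applied to largest allocation (Vance): Vance becomes $840.

Dube: $281; Andrade: $486; Vance: $840; Nwosu: $296; Quinlan: $187; Becker: $750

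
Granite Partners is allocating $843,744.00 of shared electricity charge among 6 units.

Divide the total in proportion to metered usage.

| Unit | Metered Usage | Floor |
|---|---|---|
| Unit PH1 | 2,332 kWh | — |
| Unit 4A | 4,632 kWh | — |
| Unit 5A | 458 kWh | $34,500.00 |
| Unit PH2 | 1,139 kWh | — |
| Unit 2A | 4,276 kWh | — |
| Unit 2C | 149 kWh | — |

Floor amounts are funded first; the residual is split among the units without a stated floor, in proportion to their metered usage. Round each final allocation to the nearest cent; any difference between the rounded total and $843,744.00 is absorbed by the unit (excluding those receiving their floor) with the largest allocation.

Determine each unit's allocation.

Fund the minimums — Unit 5A $34,500.00. Balance $809,244.00.
Balance split over remaining metered usage 12,528: Unit PH1 150,635.1379 → $150,635.14; Unit 4A 299,203.2414 → $299,203.24; Unit PH2 73,573.5086 → $73,573.51; Unit 2A 276,207.4828 → $276,207.48; Unit 2C 9,624.6293 → $9,624.63.

Unit PH1: $150,635.14; Unit 4A: $299,203.24; Unit 5A: $34,500.00; Unit PH2: $73,573.51; Unit 2A: $276,207.48; Unit 2C: $9,624.63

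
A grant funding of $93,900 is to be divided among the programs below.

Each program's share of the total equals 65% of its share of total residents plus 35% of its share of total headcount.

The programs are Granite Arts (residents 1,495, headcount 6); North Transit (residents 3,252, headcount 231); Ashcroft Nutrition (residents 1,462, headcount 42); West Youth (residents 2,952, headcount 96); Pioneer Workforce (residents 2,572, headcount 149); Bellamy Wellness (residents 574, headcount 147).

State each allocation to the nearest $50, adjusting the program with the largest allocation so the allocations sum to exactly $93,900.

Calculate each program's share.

Totals — residents 12,307, headcount 671.
Combined weights (65% residents + 35% headcount): Granite Arts 0.0821; North Transit 0.2922; Ashcroft Nutrition 0.0991; West Youth 0.2060; Pioneer Workforce 0.2136; Bellamy Wellness 0.1070.
Proportional shares: Granite Arts 7,708.14; North Transit 27,442.06; Ashcroft Nutrition 9,307.73; West Youth 19,342.07; Pioneer Workforce 20,053.40; Bellamy Wellness 10,046.61.
Rounded to nearest $50: Granite Arts $7,700; North Transit $27,450; Ashcroft Nutrition $9,300; West Youth $19,350; Pioneer Workforce $20,050; Bellamy Wellness $10,050. Sum = $93,900.
Rounded total matches; no reconciliation needed.

Granite Arts: $7,700; North Transit: $27,450; Ashcroft Nutrition: $9,300; West Youth: $19,350; Pioneer Workforce: $20,050; Bellamy Wellness: $10,050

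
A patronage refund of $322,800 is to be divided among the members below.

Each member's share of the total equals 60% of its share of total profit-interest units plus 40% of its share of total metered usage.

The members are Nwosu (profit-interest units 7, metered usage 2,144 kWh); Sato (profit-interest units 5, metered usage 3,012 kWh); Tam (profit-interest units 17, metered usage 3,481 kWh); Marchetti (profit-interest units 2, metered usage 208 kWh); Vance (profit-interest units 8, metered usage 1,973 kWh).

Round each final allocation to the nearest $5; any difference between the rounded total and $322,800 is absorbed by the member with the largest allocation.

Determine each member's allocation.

Profit-interest units total 39; metered usage total 10,818.
Blended shares (60% profit-interest units + 40% metered usage): Nwosu 0.1870; Sato 0.1883; Tam 0.3902; Marchetti 0.0385; Vance 0.1960.
Pro-rata amounts: Nwosu 60,353.14; Sato 60,780.99; Tam 125,972.66; Marchetti 12,414.93; Vance 63,278.29.
At nearest $5: Nwosu $60,355; Sato $60,780; Tam $125,975; Marchetti $12,415; Vance $63,280. Sum = $322,805.
Difference $322,800 − $322,805 = −$5 applied to largest allocation (Tam): Tam becomes $125,970.

Nwosu: $60,355; Sato: $60,780; Tam: $125,970; Marchetti: $12,415; Vance: $63,280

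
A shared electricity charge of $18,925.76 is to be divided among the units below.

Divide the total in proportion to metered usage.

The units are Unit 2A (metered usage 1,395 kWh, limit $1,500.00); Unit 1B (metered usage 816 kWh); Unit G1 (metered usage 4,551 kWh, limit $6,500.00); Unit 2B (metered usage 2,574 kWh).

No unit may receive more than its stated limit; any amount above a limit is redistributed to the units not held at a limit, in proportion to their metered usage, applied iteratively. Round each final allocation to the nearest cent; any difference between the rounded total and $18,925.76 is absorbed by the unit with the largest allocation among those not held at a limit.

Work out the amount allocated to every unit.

Unit 2A: $1,500.00 · Unit 1B: $2,629.92 · Unit G1: $6,500.00 · Unit 2B: $8,295.84

Metered usage total: 9,336.
Proportional shares (ignoring caps): Unit 2A 2,827.9172; Unit 1B 1,654.1795; Unit G1 9,225.6998; Unit 2B 5,217.9634.
Cap binds for Unit 2A ($1,500.00), Unit G1 ($6,500.00); residual $10,925.76 reallocated over remaining metered usage 3,390.
Shares after redistribution: Unit 1B 2,629.9175 → $2,629.92; Unit 2B 8,295.8425 → $8,295.84.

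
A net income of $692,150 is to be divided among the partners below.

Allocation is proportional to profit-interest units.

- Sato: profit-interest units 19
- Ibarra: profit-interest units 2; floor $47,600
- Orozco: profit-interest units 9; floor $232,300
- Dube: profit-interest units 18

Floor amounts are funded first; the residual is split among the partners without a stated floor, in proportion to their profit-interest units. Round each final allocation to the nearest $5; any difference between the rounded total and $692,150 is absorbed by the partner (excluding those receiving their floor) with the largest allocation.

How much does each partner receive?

Minimums first: Ibarra $47,600; Orozco $232,300. Balance $412,250.
Balance split over remaining profit-interest units 37: Sato 211,695.95 → $211,695; Dube 200,554.05 → $200,555.

Sato: $211,695 | Ibarra: $47,600 | Orozco: $232,300 | Dube: $200,555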